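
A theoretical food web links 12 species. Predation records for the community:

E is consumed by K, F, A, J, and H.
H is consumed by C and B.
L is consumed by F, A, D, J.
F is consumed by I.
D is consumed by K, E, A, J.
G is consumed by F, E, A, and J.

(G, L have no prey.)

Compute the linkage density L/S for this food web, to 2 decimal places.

L/S = 1.67

There are L = 20 links among S = 12 species.
L/S = 20/12 = 1.6667 ≈ 1.67.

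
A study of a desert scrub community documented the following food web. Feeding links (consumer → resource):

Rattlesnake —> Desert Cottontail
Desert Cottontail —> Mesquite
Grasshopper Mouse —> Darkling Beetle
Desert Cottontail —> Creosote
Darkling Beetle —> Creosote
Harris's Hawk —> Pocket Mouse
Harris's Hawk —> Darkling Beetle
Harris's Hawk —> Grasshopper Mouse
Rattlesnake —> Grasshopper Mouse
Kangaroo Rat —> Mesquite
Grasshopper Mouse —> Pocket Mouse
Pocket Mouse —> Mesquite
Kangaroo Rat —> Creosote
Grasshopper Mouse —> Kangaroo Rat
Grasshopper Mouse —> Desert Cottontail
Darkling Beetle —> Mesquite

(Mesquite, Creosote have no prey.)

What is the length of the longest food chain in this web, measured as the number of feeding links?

One longest chain: Mesquite → Pocket Mouse → Grasshopper Mouse → Harris's Hawk.
It has 4 species and 3 links.

3 links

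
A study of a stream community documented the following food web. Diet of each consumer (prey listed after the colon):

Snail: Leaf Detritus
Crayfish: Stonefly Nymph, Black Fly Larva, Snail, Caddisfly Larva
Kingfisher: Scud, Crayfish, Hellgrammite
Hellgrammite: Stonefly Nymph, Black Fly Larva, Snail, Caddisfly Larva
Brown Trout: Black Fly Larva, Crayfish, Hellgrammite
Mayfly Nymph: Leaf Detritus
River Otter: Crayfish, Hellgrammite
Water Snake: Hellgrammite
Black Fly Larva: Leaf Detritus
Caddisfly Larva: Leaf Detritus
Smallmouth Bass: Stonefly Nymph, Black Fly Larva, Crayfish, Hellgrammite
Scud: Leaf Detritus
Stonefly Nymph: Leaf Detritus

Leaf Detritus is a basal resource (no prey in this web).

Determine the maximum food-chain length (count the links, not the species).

One longest chain: Leaf Detritus → Stonefly Nymph → Hellgrammite → Water Snake.
It has 4 species and 3 links.

3 links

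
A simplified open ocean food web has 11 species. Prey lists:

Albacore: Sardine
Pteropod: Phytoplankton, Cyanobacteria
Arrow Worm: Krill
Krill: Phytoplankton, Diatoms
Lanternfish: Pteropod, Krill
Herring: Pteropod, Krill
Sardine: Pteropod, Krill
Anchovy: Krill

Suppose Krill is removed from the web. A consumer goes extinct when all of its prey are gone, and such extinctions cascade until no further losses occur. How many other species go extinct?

Remove Krill.
Round 1: Anchovy (all prey gone), Arrow Worm (all prey gone) → extinct.
No further losses. Total secondary extinctions: 2.

2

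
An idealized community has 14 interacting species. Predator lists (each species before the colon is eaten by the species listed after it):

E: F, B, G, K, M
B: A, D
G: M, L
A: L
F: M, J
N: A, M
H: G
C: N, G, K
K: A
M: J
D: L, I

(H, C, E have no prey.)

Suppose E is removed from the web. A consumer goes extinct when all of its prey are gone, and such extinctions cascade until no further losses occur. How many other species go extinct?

Remove E.
Round 1: F (all prey gone), B (all prey gone) → extinct.
Round 2: D (all prey gone) → extinct.
Round 3: I (all prey gone) → extinct.
No further losses. Total secondary extinctions: 4.

4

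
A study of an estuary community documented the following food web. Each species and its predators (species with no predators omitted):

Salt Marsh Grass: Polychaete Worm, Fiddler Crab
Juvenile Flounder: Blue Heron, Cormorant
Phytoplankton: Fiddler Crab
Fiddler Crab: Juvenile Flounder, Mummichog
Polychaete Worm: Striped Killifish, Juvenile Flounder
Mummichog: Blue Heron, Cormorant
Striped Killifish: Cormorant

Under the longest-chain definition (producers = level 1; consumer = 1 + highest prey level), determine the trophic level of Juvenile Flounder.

Trophic level 3

Salt Marsh Grass is a producer → level 1.
Polychaete Worm eats Salt Marsh Grass → level 2.
Juvenile Flounder eats Polychaete Worm (level 2); other prey at levels: Fiddler Crab 2 → level 3.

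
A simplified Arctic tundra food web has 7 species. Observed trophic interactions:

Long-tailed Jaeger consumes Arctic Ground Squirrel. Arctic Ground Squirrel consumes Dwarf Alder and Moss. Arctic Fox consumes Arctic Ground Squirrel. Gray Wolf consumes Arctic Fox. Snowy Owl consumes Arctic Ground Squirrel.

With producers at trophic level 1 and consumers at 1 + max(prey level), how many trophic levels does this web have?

4

Producers (level 1): Moss, Dwarf Alder.
Moss → Arctic Ground Squirrel → Arctic Fox → Gray Wolf gives Gray Wolf level 4.
No species has a prey at level 4, so no species reaches level 5.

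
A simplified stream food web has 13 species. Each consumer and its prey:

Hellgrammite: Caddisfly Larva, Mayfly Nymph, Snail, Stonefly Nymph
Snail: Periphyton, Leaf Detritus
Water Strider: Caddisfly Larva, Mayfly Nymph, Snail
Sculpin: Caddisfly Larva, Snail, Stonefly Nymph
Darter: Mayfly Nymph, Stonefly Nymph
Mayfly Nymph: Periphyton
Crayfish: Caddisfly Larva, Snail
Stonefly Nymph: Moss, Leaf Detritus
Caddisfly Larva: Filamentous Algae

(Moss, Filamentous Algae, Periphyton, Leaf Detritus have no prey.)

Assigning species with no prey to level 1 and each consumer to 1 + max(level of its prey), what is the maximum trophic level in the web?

3

Basal resources (level 1): Moss, Filamentous Algae, Periphyton, Leaf Detritus.
Filamentous Algae → Caddisfly Larva → Hellgrammite gives Hellgrammite level 3.
No species has a prey at level 3, so no species reaches level 4.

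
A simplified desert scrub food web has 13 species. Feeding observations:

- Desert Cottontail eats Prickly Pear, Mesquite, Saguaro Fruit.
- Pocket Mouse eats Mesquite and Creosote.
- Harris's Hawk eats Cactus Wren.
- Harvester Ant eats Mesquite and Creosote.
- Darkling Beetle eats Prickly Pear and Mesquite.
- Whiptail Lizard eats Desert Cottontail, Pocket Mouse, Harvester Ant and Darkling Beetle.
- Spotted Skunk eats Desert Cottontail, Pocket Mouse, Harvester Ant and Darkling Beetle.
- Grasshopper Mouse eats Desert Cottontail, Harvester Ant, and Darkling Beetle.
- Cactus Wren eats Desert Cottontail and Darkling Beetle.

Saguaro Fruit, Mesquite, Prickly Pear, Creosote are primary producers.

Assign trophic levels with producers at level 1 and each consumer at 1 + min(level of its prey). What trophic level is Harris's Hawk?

Trophic level 4

Mesquite is a producer → level 1.
Darkling Beetle eats Mesquite → level 2.
Cactus Wren eats Darkling Beetle → level 3.
Harris's Hawk eats Cactus Wren → level 4.
No prey of Harris's Hawk is below level 3, so 4 is the minimum.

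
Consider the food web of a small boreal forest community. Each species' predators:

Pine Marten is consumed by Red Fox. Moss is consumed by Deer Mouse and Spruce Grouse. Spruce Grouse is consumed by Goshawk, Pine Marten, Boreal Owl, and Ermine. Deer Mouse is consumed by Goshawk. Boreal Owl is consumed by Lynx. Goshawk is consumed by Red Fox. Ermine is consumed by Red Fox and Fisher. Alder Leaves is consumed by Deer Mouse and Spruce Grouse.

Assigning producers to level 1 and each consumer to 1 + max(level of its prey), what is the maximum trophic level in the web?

4

Producers (level 1): Moss, Alder Leaves.
Moss → Spruce Grouse → Pine Marten → Red Fox gives Red Fox level 4.
No species has a prey at level 4, so no species reaches level 5.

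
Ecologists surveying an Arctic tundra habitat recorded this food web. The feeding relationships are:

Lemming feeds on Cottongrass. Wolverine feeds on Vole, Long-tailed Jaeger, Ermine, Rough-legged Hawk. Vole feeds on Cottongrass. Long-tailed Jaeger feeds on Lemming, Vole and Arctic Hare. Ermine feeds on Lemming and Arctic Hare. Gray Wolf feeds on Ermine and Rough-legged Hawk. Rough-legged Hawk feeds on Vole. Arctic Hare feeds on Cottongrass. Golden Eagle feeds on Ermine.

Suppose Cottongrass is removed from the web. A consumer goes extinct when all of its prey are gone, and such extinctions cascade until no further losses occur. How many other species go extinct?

9

Remove Cottongrass.
Round 1: Arctic Hare (all prey gone), Lemming (all prey gone), Vole (all prey gone) → extinct.
Round 2: Ermine (all prey gone), Rough-legged Hawk (all prey gone), Long-tailed Jaeger (all prey gone) → extinct.
Round 3: Gray Wolf (all prey gone), Golden Eagle (all prey gone), Wolverine (all prey gone) → extinct.
No further losses. Total secondary extinctions: 9.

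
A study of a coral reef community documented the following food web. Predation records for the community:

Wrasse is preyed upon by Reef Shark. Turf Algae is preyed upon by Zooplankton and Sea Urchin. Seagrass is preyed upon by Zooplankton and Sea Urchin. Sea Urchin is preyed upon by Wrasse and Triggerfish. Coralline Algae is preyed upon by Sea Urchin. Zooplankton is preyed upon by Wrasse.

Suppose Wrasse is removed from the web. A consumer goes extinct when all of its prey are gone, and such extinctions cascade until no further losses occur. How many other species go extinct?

Remove Wrasse.
Round 1: Reef Shark (all prey gone) → extinct.
No further losses. Total secondary extinctions: 1.

1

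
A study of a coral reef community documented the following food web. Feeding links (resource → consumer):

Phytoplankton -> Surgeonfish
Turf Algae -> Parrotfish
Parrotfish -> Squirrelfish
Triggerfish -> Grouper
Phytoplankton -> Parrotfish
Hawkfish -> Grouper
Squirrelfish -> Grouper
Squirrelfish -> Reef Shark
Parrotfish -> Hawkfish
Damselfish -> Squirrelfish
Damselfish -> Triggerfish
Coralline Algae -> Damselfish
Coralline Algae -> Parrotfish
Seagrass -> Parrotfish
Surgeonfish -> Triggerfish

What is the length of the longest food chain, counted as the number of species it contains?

One longest chain: Coralline Algae → Damselfish → Squirrelfish → Reef Shark.
It has 4 species and 3 links.

4 species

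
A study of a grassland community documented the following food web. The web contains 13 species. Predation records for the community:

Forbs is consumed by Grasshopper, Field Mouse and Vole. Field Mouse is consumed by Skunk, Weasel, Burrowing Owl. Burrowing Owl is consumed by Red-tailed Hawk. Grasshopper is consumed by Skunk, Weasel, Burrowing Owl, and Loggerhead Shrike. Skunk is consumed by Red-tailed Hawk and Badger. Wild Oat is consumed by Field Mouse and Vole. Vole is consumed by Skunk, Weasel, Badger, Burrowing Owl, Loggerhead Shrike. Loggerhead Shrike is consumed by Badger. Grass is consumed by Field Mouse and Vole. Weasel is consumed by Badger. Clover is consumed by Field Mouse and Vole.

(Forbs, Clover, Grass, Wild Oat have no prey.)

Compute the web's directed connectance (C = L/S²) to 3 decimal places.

The web has S = 13 species and L = 26 feeding links.
C = L / S² = 26 / 169 = 0.1538 ≈ 0.154.

C = 0.154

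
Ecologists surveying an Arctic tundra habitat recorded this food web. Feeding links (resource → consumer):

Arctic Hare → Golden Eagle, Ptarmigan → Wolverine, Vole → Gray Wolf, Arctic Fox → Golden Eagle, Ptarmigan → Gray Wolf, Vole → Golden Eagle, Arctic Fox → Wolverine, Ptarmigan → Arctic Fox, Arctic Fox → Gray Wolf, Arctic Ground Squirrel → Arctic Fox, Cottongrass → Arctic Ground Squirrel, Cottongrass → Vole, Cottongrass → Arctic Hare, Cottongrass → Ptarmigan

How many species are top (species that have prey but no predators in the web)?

3

Top species (has prey, but nothing eats it): Wolverine, Gray Wolf, Golden Eagle.
Count: 3.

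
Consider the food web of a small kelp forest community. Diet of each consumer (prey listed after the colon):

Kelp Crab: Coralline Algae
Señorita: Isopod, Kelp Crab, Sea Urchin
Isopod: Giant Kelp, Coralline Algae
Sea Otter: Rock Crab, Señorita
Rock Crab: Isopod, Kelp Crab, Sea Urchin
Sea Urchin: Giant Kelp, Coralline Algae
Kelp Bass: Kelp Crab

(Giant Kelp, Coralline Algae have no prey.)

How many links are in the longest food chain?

3 links

One longest chain: Giant Kelp → Isopod → Rock Crab → Sea Otter.
It has 4 species and 3 links.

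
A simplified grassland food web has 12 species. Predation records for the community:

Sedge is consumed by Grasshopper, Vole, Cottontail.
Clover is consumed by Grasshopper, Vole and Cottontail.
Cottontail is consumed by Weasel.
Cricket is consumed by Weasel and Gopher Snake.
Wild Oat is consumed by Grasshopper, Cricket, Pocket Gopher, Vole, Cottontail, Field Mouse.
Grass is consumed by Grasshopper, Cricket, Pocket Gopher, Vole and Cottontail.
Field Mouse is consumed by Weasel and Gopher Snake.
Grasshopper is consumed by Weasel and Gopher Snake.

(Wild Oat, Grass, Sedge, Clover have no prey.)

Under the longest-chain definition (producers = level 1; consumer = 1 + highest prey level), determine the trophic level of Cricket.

Trophic level 2

Wild Oat is a producer → level 1.
Cricket eats Wild Oat (level 1); other prey at levels: Grass 1 → level 2.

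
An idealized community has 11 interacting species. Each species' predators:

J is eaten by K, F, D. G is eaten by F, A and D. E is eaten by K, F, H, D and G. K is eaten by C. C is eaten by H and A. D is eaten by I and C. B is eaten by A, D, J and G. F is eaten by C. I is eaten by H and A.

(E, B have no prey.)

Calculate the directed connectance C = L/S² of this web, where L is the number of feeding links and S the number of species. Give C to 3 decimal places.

C = 0.190

The web has S = 11 species and L = 23 feeding links.
C = L / S² = 23 / 121 = 0.1901 ≈ 0.190.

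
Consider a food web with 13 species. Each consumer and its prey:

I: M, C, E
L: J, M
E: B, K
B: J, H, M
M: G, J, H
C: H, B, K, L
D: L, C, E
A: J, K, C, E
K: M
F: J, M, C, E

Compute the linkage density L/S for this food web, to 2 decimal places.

L/S = 2.23

There are L = 29 links among S = 13 species.
L/S = 29/13 = 2.2308 ≈ 2.23.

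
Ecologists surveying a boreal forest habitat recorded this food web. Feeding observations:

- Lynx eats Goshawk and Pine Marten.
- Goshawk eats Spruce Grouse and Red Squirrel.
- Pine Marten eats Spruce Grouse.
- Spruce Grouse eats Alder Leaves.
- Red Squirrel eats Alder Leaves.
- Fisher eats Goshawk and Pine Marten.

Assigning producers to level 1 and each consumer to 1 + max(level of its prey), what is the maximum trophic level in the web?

Producers (level 1): Alder Leaves.
Alder Leaves → Spruce Grouse → Pine Marten → Fisher gives Fisher level 4.
No species has a prey at level 4, so no species reaches level 5.

4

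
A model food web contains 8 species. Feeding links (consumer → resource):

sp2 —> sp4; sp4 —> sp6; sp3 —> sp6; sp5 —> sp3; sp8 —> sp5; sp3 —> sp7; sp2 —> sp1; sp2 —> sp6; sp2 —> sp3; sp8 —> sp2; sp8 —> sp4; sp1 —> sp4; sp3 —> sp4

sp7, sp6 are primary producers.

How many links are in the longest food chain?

One longest chain: sp6 → sp4 → sp1 → sp2 → sp8.
It has 5 species and 4 links.

4 links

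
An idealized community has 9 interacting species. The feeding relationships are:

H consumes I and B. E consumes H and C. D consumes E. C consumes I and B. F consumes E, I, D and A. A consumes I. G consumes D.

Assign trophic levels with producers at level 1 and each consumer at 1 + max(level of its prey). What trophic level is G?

I is a producer → level 1.
C eats I (level 1); other prey at levels: B 1 → level 2.
E eats C (level 2); other prey at levels: H 2 → level 3.
D eats E → level 4.
G eats D → level 5.

Trophic level 5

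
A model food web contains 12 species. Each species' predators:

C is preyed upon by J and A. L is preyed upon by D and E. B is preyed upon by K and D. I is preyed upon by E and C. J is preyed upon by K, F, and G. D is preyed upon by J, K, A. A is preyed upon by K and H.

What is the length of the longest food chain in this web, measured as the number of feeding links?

3 links

One longest chain: I → C → J → F.
It has 4 species and 3 links.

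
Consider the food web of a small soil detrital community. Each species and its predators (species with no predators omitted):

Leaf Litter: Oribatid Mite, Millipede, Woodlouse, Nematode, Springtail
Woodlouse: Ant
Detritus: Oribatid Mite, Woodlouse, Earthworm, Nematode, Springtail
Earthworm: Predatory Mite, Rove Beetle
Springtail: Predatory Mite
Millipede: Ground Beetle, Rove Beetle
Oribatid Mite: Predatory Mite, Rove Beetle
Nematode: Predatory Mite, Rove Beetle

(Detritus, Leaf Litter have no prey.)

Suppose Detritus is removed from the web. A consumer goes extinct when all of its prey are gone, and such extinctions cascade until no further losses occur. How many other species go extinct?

1

Remove Detritus.
Round 1: Earthworm (all prey gone) → extinct.
No further losses. Total secondary extinctions: 1.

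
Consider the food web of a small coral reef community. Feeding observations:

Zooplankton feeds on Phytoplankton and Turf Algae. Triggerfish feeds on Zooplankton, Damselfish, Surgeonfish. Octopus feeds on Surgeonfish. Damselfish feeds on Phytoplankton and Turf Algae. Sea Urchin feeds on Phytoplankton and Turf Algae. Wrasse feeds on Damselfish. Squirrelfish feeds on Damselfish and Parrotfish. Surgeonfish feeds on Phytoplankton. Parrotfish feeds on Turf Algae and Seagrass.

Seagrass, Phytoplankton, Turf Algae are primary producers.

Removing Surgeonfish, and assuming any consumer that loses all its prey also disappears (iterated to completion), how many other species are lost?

1

Remove Surgeonfish.
Round 1: Octopus (all prey gone) → extinct.
No further losses. Total secondary extinctions: 1.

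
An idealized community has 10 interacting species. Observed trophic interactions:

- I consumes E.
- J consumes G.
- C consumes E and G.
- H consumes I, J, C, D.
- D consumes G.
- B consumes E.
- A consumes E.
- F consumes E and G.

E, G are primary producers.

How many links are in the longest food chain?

2 links

One longest chain: E → C → H.
It has 3 species and 2 links.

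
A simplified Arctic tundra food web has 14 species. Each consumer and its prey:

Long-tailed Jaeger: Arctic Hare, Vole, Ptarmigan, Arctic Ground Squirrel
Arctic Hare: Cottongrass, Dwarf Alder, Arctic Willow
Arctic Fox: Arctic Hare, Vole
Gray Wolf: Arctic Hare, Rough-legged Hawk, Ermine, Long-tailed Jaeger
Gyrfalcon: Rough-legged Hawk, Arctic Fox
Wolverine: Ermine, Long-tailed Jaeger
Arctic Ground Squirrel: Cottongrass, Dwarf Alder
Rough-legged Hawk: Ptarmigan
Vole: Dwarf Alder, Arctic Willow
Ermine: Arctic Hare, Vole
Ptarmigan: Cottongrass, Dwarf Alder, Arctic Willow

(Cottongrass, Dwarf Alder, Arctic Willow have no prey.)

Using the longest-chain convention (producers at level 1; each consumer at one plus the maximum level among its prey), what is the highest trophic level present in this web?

4

Producers (level 1): Cottongrass, Dwarf Alder, Arctic Willow.
Cottongrass → Arctic Hare → Arctic Fox → Gyrfalcon gives Gyrfalcon level 4.
No species has a prey at level 4, so no species reaches level 5.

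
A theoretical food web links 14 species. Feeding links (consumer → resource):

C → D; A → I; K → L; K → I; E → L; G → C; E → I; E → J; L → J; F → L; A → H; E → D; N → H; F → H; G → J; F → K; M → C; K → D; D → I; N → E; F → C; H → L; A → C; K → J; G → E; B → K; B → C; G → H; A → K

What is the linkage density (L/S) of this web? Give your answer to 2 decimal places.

There are L = 29 links among S = 14 species.
L/S = 29/14 = 2.0714 ≈ 2.07.

L/S = 2.07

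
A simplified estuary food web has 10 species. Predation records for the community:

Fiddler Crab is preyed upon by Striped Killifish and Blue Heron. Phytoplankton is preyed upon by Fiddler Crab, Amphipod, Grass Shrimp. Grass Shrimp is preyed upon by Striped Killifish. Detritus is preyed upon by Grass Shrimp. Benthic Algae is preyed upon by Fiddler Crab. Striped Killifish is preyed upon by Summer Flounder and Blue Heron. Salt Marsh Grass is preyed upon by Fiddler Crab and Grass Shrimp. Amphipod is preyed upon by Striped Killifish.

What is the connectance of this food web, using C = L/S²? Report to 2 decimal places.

The web has S = 10 species and L = 13 feeding links.
C = L / S² = 13 / 100 = 0.1300 ≈ 0.13.

C = 0.13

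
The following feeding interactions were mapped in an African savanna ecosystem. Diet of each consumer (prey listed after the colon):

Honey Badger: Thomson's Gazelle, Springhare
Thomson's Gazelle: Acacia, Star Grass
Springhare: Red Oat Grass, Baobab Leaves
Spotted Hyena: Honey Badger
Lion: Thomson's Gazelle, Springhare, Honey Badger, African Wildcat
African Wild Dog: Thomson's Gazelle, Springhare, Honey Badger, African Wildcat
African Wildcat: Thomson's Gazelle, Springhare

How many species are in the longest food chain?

One longest chain: Acacia → Thomson's Gazelle → Honey Badger → Lion.
It has 4 species and 3 links.

4 species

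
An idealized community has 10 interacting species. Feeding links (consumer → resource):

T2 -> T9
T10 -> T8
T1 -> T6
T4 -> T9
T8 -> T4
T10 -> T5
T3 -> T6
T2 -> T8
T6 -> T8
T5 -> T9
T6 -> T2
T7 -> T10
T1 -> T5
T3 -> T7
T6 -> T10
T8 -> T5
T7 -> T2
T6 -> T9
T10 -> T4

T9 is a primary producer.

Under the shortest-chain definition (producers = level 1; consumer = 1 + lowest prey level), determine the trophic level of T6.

T9 is a producer → level 1.
T6 eats T9 → level 2.

Trophic level 2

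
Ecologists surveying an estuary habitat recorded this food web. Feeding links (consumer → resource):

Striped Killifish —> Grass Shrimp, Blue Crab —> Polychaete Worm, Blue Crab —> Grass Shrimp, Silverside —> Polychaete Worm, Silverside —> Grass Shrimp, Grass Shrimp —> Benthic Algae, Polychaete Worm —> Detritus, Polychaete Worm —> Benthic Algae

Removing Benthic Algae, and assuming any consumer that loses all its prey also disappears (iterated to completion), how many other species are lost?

Remove Benthic Algae.
Round 1: Grass Shrimp (all prey gone) → extinct.
Round 2: Striped Killifish (all prey gone) → extinct.
No further losses. Total secondary extinctions: 2.

2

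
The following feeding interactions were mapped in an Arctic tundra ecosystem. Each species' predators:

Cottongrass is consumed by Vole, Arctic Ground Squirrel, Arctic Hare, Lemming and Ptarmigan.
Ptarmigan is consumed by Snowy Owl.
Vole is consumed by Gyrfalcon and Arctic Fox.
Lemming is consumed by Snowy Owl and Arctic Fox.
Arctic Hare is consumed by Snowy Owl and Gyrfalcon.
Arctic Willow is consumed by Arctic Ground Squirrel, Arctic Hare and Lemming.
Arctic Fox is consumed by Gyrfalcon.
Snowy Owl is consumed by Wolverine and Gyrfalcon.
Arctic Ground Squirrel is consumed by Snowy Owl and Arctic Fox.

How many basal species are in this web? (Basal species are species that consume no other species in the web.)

2

Basal species (no prey listed): Arctic Willow, Cottongrass.
Count: 2.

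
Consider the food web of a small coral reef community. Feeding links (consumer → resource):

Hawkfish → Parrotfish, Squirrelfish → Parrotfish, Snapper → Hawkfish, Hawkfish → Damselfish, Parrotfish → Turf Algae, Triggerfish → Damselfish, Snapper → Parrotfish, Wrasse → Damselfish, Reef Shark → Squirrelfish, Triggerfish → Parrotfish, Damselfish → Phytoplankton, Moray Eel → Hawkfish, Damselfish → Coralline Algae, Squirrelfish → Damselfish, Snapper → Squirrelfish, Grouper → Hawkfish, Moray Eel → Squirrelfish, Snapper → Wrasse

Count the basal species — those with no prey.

Basal species (no prey listed): Coralline Algae, Phytoplankton, Turf Algae.
Count: 3.

3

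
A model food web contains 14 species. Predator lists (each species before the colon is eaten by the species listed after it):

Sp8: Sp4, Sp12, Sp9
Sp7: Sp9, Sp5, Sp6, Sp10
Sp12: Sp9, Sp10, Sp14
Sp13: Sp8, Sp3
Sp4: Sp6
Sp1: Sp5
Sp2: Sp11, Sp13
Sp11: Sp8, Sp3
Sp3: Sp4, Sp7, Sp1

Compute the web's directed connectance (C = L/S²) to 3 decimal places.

The web has S = 14 species and L = 21 feeding links.
C = L / S² = 21 / 196 = 0.1071 ≈ 0.107.

C = 0.107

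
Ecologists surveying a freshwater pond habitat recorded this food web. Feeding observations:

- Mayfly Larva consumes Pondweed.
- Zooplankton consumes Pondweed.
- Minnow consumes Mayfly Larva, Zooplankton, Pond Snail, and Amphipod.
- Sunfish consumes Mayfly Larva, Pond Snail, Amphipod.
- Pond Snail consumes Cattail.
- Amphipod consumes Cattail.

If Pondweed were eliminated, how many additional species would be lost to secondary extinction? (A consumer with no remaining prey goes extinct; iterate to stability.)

2

Remove Pondweed.
Round 1: Mayfly Larva (all prey gone), Zooplankton (all prey gone) → extinct.
No further losses. Total secondary extinctions: 2.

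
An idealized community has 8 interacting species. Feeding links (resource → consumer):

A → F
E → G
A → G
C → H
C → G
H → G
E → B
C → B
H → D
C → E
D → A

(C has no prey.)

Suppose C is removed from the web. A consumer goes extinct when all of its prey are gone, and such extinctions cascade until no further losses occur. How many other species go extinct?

Remove C.
Round 1: H (all prey gone), E (all prey gone) → extinct.
Round 2: B (all prey gone), D (all prey gone) → extinct.
Round 3: A (all prey gone) → extinct.
Round 4: F (all prey gone), G (all prey gone) → extinct.
No further losses. Total secondary extinctions: 7.

7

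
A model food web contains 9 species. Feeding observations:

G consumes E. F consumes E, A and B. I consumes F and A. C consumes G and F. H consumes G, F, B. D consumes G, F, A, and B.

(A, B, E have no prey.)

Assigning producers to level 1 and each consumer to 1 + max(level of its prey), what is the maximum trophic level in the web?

Producers (level 1): A, B, E.
A → F → H gives H level 3.
No species has a prey at level 3, so no species reaches level 4.

3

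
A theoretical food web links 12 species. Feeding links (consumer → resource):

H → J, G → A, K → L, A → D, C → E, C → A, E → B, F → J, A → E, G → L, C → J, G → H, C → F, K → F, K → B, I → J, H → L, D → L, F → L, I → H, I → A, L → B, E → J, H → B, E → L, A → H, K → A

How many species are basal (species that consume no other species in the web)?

Basal species (no prey listed): J, B.
Count: 2.

2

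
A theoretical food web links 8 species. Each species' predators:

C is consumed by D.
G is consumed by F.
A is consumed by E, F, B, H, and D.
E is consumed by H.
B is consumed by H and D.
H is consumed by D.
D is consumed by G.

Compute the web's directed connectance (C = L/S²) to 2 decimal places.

The web has S = 8 species and L = 12 feeding links.
C = L / S² = 12 / 64 = 0.1875 ≈ 0.19.

C = 0.19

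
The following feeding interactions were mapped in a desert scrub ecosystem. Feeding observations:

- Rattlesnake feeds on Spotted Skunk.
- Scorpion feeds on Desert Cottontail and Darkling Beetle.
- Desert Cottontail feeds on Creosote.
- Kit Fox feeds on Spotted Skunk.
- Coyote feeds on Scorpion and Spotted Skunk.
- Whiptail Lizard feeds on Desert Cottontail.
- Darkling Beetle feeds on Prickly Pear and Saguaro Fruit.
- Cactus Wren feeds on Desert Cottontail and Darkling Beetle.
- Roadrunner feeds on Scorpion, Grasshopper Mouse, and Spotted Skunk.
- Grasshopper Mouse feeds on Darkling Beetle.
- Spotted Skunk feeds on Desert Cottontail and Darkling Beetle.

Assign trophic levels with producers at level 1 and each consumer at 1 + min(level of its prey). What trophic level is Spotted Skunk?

Trophic level 3

Saguaro Fruit is a producer → level 1.
Darkling Beetle eats Saguaro Fruit → level 2.
Spotted Skunk eats Darkling Beetle → level 3.
No prey of Spotted Skunk is below level 2, so 3 is the minimum.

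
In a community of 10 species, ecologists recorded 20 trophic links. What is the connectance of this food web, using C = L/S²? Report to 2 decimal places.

The web has S = 10 species and L = 20 feeding links.
C = L / S² = 20 / 100 = 0.2000 ≈ 0.20.

C = 0.20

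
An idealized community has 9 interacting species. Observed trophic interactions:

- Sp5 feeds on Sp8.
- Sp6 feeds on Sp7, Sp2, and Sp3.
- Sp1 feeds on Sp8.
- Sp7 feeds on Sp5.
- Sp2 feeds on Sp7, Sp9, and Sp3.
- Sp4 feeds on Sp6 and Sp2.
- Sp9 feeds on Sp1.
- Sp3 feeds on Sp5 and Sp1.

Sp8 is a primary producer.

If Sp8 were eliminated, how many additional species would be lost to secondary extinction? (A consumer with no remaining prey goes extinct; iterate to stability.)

Remove Sp8.
Round 1: Sp5 (all prey gone), Sp1 (all prey gone) → extinct.
Round 2: Sp9 (all prey gone), Sp3 (all prey gone), Sp7 (all prey gone) → extinct.
Round 3: Sp2 (all prey gone) → extinct.
Round 4: Sp6 (all prey gone) → extinct.
Round 5: Sp4 (all prey gone) → extinct.
No further losses. Total secondary extinctions: 8.

8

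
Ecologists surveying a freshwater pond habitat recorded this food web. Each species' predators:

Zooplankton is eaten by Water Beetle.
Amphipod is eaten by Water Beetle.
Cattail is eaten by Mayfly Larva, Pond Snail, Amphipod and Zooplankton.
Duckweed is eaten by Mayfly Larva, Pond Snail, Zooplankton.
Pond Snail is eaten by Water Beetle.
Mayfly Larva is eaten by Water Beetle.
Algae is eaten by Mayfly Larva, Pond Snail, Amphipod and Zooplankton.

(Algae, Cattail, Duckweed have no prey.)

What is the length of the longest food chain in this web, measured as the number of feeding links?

2 links

One longest chain: Algae → Zooplankton → Water Beetle.
It has 3 species and 2 links.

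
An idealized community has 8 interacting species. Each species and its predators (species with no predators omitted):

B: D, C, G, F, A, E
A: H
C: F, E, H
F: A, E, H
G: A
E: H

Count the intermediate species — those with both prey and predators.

Intermediate species (has both prey and predators): C, G, F, A, E.
Count: 5.

5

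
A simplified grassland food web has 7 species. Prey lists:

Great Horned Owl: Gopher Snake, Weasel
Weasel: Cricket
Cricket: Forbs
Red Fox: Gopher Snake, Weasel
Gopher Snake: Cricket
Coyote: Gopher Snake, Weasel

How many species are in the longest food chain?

One longest chain: Forbs → Cricket → Gopher Snake → Great Horned Owl.
It has 4 species and 3 links.

4 species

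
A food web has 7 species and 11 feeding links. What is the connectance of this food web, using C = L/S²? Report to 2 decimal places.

The web has S = 7 species and L = 11 feeding links.
C = L / S² = 11 / 49 = 0.2245 ≈ 0.22.

C = 0.22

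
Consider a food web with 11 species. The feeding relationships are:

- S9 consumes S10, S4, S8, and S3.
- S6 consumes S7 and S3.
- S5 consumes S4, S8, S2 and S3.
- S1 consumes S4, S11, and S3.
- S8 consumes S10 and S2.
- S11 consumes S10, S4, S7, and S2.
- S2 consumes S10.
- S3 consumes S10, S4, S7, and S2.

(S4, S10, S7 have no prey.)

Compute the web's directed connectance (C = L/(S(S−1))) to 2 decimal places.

C = 0.22

The web has S = 11 species and L = 24 feeding links.
C = L / (S(S−1)) = 24 / 110 = 0.2182 ≈ 0.22.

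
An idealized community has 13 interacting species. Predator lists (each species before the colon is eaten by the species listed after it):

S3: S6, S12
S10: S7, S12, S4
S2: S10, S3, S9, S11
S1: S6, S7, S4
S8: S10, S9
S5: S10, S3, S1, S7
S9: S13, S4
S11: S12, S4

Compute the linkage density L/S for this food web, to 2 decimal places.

L/S = 1.69

There are L = 22 links among S = 13 species.
L/S = 22/13 = 1.6923 ≈ 1.69.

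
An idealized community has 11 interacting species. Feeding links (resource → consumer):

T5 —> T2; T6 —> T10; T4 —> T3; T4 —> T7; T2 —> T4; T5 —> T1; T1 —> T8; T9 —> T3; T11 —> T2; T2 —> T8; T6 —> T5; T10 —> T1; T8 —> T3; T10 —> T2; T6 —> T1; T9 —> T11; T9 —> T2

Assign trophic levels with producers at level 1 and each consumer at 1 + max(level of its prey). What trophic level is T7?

T6 is a producer → level 1.
T5 eats T6 → level 2.
T2 eats T5 (level 2); other prey at levels: T9 1, T10 2, T11 2 → level 3.
T4 eats T2 → level 4.
T7 eats T4 → level 5.

Trophic level 5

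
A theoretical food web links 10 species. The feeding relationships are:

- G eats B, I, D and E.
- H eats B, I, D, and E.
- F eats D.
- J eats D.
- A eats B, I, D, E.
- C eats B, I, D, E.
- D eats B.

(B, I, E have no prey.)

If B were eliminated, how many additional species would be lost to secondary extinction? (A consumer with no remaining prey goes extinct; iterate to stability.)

Remove B.
Round 1: D (all prey gone) → extinct.
Round 2: F (all prey gone), J (all prey gone) → extinct.
No further losses. Total secondary extinctions: 3.

3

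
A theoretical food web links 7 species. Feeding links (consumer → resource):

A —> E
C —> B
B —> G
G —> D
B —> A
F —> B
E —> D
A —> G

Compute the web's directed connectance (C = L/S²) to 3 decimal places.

The web has S = 7 species and L = 8 feeding links.
C = L / S² = 8 / 49 = 0.1633 ≈ 0.163.

C = 0.163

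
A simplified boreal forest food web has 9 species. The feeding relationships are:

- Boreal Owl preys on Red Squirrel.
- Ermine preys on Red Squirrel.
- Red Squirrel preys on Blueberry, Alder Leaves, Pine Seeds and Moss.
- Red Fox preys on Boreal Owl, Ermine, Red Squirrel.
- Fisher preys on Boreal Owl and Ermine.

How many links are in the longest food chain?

3 links

One longest chain: Pine Seeds → Red Squirrel → Boreal Owl → Fisher.
It has 4 species and 3 links.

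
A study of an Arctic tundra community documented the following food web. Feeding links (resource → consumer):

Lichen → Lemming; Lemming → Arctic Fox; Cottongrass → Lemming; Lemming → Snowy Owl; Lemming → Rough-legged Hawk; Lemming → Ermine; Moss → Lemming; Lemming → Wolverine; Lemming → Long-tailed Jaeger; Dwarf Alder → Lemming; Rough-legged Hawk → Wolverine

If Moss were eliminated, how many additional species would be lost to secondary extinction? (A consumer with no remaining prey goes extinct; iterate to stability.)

0

Remove Moss.
Every predator of it retains at least one other prey: Lemming still has Dwarf Alder, Lichen, Cottongrass.
No consumer loses all prey, so no secondary extinctions occur.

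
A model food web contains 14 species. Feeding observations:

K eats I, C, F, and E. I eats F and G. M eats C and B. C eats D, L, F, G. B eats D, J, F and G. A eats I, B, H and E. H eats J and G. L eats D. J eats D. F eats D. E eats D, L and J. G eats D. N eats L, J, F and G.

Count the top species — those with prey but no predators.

4

Top species (has prey, but nothing eats it): N, M, K, A.
Count: 4.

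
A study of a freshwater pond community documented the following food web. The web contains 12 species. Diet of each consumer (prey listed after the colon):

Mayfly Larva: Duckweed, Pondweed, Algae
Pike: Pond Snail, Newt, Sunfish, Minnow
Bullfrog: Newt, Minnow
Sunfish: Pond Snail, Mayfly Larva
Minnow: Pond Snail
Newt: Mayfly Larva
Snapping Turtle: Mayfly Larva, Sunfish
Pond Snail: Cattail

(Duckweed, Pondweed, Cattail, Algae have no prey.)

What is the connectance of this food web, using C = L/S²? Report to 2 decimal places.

C = 0.11

The web has S = 12 species and L = 16 feeding links.
C = L / S² = 16 / 144 = 0.1111 ≈ 0.11.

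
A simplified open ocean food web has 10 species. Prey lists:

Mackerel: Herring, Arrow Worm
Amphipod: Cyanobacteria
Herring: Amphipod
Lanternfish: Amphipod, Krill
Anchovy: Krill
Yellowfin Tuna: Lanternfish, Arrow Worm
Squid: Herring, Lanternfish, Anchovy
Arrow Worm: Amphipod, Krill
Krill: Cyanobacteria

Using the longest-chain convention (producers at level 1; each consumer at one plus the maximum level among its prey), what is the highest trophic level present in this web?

Producers (level 1): Cyanobacteria.
Cyanobacteria → Amphipod → Herring → Squid gives Squid level 4.
No species has a prey at level 4, so no species reaches level 5.

4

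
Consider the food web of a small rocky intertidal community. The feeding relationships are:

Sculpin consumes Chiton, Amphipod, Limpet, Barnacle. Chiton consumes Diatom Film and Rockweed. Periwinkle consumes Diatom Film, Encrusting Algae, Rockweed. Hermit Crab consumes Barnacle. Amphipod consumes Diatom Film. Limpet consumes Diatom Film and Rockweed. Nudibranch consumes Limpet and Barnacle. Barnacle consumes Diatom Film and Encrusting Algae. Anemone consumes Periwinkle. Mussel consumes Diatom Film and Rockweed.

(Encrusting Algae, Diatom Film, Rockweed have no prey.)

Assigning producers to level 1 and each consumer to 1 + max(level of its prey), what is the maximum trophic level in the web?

Producers (level 1): Encrusting Algae, Diatom Film, Rockweed.
Diatom Film → Limpet → Nudibranch gives Nudibranch level 3.
No species has a prey at level 3, so no species reaches level 4.

3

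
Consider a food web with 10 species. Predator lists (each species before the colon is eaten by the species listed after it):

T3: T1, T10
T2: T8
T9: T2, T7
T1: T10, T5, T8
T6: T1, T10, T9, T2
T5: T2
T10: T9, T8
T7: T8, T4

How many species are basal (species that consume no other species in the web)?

2

Basal species (no prey listed): T3, T6.
Count: 2.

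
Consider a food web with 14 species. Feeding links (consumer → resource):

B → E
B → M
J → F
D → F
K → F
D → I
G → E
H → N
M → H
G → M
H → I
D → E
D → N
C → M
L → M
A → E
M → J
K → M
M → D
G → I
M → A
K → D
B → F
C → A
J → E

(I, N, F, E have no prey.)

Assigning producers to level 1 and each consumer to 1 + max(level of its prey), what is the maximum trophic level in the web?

Producers (level 1): I, N, F, E.
I → H → M → K gives K level 4.
No species has a prey at level 4, so no species reaches level 5.

4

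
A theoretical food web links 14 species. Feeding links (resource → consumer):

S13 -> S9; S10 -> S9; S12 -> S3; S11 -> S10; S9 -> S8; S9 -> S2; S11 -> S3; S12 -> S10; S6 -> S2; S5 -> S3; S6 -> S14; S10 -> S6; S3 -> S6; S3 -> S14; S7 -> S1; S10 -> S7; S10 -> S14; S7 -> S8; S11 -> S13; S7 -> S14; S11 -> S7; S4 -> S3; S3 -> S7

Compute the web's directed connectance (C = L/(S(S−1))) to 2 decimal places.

C = 0.13

The web has S = 14 species and L = 23 feeding links.
C = L / (S(S−1)) = 23 / 182 = 0.1264 ≈ 0.13.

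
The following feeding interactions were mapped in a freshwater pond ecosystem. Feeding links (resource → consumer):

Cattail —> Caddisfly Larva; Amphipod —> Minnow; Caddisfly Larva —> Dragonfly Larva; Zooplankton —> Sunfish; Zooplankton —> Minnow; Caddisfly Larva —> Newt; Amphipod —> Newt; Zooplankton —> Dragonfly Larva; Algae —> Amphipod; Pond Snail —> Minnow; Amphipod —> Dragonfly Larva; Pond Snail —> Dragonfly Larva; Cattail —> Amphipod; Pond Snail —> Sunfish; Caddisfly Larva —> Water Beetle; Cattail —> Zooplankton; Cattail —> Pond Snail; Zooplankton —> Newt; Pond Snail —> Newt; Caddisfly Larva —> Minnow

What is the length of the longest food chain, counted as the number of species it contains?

One longest chain: Cattail → Zooplankton → Dragonfly Larva.
It has 3 species and 2 links.

3 species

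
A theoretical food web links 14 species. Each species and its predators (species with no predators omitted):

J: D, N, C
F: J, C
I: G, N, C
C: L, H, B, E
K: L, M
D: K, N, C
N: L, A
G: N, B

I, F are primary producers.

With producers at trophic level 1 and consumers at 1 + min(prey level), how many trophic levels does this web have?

Producers (level 1): I, F.
Following each consumer down to its lowest-level prey: F → J → D → K → M (levels 1 through 5).
All prey of M (K 4) are at level 4 or above, so M is at level 1 + 4 = 5.
Every consumer has at least one prey at level 4 or below, so none exceeds level 5.

5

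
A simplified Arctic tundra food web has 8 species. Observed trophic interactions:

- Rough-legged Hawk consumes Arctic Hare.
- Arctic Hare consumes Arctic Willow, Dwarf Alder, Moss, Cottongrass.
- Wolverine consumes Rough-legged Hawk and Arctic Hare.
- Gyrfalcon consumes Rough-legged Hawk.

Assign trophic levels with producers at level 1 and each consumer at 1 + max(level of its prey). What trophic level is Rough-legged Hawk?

Trophic level 3

Cottongrass is a producer → level 1.
Arctic Hare eats Cottongrass (level 1); other prey at levels: Dwarf Alder 1, Arctic Willow 1, Moss 1 → level 2.
Rough-legged Hawk eats Arctic Hare → level 3.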